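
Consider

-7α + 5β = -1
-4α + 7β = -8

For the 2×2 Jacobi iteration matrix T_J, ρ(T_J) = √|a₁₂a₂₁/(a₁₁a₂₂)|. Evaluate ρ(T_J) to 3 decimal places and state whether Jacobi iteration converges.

a₁₂a₂₁/(a₁₁a₂₂) = (5)·(-4) / ((-7)·(7)) = 0.408163
ρ = √|0.408163| = √0.408163 = 0.639
ρ < 1, so Jacobi converges

0.639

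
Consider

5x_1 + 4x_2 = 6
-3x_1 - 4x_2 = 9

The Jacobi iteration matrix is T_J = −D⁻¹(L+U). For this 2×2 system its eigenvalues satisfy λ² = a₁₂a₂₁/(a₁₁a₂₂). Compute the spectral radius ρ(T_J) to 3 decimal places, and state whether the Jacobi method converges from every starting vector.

a₁₂a₂₁/(a₁₁a₂₂) = (4)·(-3) / ((5)·(-4)) = 0.600000
ρ = √|0.600000| = √0.600000 = 0.775
ρ < 1, so Jacobi converges

0.775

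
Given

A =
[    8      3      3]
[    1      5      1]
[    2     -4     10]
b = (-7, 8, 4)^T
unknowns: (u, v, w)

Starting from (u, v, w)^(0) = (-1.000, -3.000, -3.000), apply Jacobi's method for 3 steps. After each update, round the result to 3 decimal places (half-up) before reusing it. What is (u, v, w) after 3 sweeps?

Iteration 1:
  u = (-7 - (3)·-3.000 - (3)·-3.000) / (8) = 1.375
  v = (8 - (1)·-1.000 - (1)·-3.000) / (5) = 2.400
  w = (4 - (2)·-1.000 - (-4)·-3.000) / (10) = -0.600
Iteration 2:
  u = (-7 - (3)·2.400 - (3)·-0.600) / (8) = -1.550
  v = (8 - (1)·1.375 - (1)·-0.600) / (5) = 1.445
  w = (4 - (2)·1.375 - (-4)·2.400) / (10) = 1.085
Iteration 3:
  u = (-7 - (3)·1.445 - (3)·1.085) / (8) = -1.824
  v = (8 - (1)·-1.550 - (1)·1.085) / (5) = 1.693
  w = (4 - (2)·-1.550 - (-4)·1.445) / (10) = 1.288

(-1.824, 1.693, 1.288)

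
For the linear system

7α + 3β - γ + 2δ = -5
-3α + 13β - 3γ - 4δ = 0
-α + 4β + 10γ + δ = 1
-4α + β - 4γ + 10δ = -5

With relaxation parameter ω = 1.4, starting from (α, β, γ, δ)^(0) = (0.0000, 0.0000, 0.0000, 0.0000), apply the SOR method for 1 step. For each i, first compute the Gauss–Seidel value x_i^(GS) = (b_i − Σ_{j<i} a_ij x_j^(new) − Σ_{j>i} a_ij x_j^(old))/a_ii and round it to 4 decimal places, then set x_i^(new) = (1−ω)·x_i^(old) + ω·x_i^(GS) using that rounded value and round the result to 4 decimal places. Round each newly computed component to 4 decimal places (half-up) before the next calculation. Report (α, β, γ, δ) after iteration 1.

(-1.0000, -0.3231, 0.1809, -1.1134)

Iteration 1:
  α: GS value = (-5 - (3)·0.0000 - (-1)·0.0000 - (2)·0.0000) / (7) = -0.7143;  α ← (1−ω)·0.0000 + ω·-0.7143 = -1.0000
  β: GS value = (0 - (-3)·-1.0000 - (-3)·0.0000 - (-4)·0.0000) / (13) = -0.2308;  β ← (1−ω)·0.0000 + ω·-0.2308 = -0.3231
  γ: GS value = (1 - (-1)·-1.0000 - (4)·-0.3231 - (1)·0.0000) / (10) = 0.1292;  γ ← (1−ω)·0.0000 + ω·0.1292 = 0.1809
  δ: GS value = (-5 - (-4)·-1.0000 - (1)·-0.3231 - (-4)·0.1809) / (10) = -0.7953;  δ ← (1−ω)·0.0000 + ω·-0.7953 = -1.1134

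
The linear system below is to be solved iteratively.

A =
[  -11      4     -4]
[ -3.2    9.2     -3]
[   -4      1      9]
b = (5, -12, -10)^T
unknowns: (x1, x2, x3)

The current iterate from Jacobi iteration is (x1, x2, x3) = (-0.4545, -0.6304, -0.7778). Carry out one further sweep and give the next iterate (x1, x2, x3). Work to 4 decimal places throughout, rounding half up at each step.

One sweep:
  x1 = (5 - (4)·-0.6304 - (-4)·-0.7778) / (-11) = -0.4009
  x2 = (-12 - (-3.2)·-0.4545 - (-3)·-0.7778) / (9.2) = -1.7161
  x3 = (-10 - (-4)·-0.4545 - (1)·-0.6304) / (9) = -1.2431

(-0.4009, -1.7161, -1.2431)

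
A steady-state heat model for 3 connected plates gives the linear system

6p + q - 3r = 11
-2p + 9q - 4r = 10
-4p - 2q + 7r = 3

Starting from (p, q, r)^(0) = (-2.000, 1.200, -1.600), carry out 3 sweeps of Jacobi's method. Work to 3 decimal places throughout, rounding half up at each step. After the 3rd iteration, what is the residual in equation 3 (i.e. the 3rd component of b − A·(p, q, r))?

Iteration 1:
  p = (11 - (1)·1.200 - (-3)·-1.600) / (6) = 0.833
  q = (10 - (-2)·-2.000 - (-4)·-1.600) / (9) = -0.044
  r = (3 - (-4)·-2.000 - (-2)·1.200) / (7) = -0.371
Iteration 2:
  p = (11 - (1)·-0.044 - (-3)·-0.371) / (6) = 1.655
  q = (10 - (-2)·0.833 - (-4)·-0.371) / (9) = 1.131
  r = (3 - (-4)·0.833 - (-2)·-0.044) / (7) = 0.892
Iteration 3:
  p = (11 - (1)·1.131 - (-3)·0.892) / (6) = 2.091
  q = (10 - (-2)·1.655 - (-4)·0.892) / (9) = 1.875
  r = (3 - (-4)·1.655 - (-2)·1.131) / (7) = 1.697
Residual b − A·x = (1.670, 4.095, 3.235)

3.235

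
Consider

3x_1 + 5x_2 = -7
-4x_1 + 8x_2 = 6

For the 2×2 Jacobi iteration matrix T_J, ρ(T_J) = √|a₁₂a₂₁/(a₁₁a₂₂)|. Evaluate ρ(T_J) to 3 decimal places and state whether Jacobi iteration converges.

a₁₂a₂₁/(a₁₁a₂₂) = (5)·(-4) / ((3)·(8)) = -0.833333
ρ = √|-0.833333| = √0.833333 = 0.913
ρ < 1, so Jacobi converges

0.913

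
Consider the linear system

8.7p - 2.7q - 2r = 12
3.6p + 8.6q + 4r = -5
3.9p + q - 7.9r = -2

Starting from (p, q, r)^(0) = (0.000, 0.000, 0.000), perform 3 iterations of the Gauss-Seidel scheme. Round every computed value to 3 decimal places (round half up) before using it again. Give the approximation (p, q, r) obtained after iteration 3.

Iteration 1:
  p = (12 - (-2.7)·0.000 - (-2)·0.000) / (8.7) = 1.379
  q = (-5 - (3.6)·1.379 - (4)·0.000) / (8.6) = -1.159
  r = (-2 - (3.9)·1.379 - (1)·-1.159) / (-7.9) = 0.787
Iteration 2:
  p = (12 - (-2.7)·-1.159 - (-2)·0.787) / (8.7) = 1.201
  q = (-5 - (3.6)·1.201 - (4)·0.787) / (8.6) = -1.450
  r = (-2 - (3.9)·1.201 - (1)·-1.450) / (-7.9) = 0.663
Iteration 3:
  p = (12 - (-2.7)·-1.450 - (-2)·0.663) / (8.7) = 1.082
  q = (-5 - (3.6)·1.082 - (4)·0.663) / (8.6) = -1.343
  r = (-2 - (3.9)·1.082 - (1)·-1.343) / (-7.9) = 0.617

(1.082, -1.343, 0.617)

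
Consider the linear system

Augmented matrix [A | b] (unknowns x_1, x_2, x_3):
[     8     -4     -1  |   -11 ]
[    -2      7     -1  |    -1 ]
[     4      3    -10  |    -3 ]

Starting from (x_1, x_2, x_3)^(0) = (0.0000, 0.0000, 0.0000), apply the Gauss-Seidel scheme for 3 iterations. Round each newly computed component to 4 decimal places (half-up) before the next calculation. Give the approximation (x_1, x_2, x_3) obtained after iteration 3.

Iteration 1:
  x_1 = (-11 - (-4)·0.0000 - (-1)·0.0000) / (8) = -1.3750
  x_2 = (-1 - (-2)·-1.3750 - (-1)·0.0000) / (7) = -0.5357
  x_3 = (-3 - (4)·-1.3750 - (3)·-0.5357) / (-10) = -0.4107
Iteration 2:
  x_1 = (-11 - (-4)·-0.5357 - (-1)·-0.4107) / (8) = -1.6942
  x_2 = (-1 - (-2)·-1.6942 - (-1)·-0.4107) / (7) = -0.6856
  x_3 = (-3 - (4)·-1.6942 - (3)·-0.6856) / (-10) = -0.5834
Iteration 3:
  x_1 = (-11 - (-4)·-0.6856 - (-1)·-0.5834) / (8) = -1.7907
  x_2 = (-1 - (-2)·-1.7907 - (-1)·-0.5834) / (7) = -0.7378
  x_3 = (-3 - (4)·-1.7907 - (3)·-0.7378) / (-10) = -0.6376

(-1.7907, -0.7378, -0.6376)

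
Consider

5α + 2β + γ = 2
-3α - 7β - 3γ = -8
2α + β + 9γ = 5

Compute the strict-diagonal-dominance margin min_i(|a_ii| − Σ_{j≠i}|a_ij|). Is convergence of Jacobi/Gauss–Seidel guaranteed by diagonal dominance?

1

row 1: |5| − (2+1) = 2
row 2: |-7| − (3+3) = 1
row 3: |9| − (2+1) = 6
minimum over rows = 1 → strictly diagonally dominant (convergence guaranteed)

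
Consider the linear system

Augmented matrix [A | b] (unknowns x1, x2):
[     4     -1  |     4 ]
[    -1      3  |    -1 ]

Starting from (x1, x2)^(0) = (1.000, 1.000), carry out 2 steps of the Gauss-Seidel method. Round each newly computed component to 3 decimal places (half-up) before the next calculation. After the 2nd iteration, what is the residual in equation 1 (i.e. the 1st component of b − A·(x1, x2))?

Iteration 1:
  x1 = (4 - (-1)·1.000) / (4) = 1.250
  x2 = (-1 - (-1)·1.250) / (3) = 0.083
Iteration 2:
  x1 = (4 - (-1)·0.083) / (4) = 1.021
  x2 = (-1 - (-1)·1.021) / (3) = 0.007
Residual b − A·x = (-0.077, 0.000)

-0.077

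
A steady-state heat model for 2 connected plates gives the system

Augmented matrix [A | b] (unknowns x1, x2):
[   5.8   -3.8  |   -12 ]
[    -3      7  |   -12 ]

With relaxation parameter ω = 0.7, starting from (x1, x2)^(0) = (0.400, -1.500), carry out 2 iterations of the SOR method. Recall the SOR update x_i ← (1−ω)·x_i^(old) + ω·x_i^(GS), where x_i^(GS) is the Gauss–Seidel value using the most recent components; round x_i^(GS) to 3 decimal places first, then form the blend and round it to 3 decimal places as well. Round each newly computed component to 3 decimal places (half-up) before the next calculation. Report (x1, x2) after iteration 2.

(-3.087, -2.802)

Iteration 1:
  x1: GS value = (-12 - (-3.8)·-1.500) / (5.8) = -3.052;  x1 ← (1−ω)·0.400 + ω·-3.052 = -2.016
  x2: GS value = (-12 - (-3)·-2.016) / (7) = -2.578;  x2 ← (1−ω)·-1.500 + ω·-2.578 = -2.255
Iteration 2:
  x1: GS value = (-12 - (-3.8)·-2.255) / (5.8) = -3.546;  x1 ← (1−ω)·-2.016 + ω·-3.546 = -3.087
  x2: GS value = (-12 - (-3)·-3.087) / (7) = -3.037;  x2 ← (1−ω)·-2.255 + ω·-3.037 = -2.802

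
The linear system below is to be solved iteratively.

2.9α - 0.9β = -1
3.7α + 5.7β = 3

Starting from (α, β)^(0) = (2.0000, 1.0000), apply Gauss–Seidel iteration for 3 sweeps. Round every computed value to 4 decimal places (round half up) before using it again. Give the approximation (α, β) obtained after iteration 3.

Iteration 1:
  α = (-1 - (-0.9)·1.0000) / (2.9) = -0.0345
  β = (3 - (3.7)·-0.0345) / (5.7) = 0.5487
Iteration 2:
  α = (-1 - (-0.9)·0.5487) / (2.9) = -0.1745
  β = (3 - (3.7)·-0.1745) / (5.7) = 0.6396
Iteration 3:
  α = (-1 - (-0.9)·0.6396) / (2.9) = -0.1463
  β = (3 - (3.7)·-0.1463) / (5.7) = 0.6213

(-0.1463, 0.6213)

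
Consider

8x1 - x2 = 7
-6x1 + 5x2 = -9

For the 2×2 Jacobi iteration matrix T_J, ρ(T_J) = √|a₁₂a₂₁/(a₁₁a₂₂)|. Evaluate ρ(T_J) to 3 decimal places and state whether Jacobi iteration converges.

a₁₂a₂₁/(a₁₁a₂₂) = (-1)·(-6) / ((8)·(5)) = 0.150000
ρ = √|0.150000| = √0.150000 = 0.387
ρ < 1, so Jacobi converges

0.387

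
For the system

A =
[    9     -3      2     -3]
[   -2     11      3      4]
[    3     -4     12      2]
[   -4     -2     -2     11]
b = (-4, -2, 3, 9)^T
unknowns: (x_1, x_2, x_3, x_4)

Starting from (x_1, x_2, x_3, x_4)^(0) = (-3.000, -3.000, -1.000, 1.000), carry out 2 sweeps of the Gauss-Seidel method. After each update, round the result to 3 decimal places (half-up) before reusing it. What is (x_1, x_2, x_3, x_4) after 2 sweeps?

(-0.477, -0.474, 0.137, 0.583)

Iteration 1:
  x_1 = (-4 - (-3)·-3.000 - (2)·-1.000 - (-3)·1.000) / (9) = -0.889
  x_2 = (-2 - (-2)·-0.889 - (3)·-1.000 - (4)·1.000) / (11) = -0.434
  x_3 = (3 - (3)·-0.889 - (-4)·-0.434 - (2)·1.000) / (12) = 0.161
  x_4 = (9 - (-4)·-0.889 - (-2)·-0.434 - (-2)·0.161) / (11) = 0.445
Iteration 2:
  x_1 = (-4 - (-3)·-0.434 - (2)·0.161 - (-3)·0.445) / (9) = -0.477
  x_2 = (-2 - (-2)·-0.477 - (3)·0.161 - (4)·0.445) / (11) = -0.474
  x_3 = (3 - (3)·-0.477 - (-4)·-0.474 - (2)·0.445) / (12) = 0.137
  x_4 = (9 - (-4)·-0.477 - (-2)·-0.474 - (-2)·0.137) / (11) = 0.583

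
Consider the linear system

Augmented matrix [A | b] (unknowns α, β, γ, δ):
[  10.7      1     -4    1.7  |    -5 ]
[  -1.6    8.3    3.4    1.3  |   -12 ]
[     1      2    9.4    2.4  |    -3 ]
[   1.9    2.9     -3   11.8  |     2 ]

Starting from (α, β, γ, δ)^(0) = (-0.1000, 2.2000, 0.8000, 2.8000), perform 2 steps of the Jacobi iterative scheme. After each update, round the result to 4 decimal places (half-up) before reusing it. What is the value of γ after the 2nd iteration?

Iteration 1:
  α = (-5 - (1)·2.2000 - (-4)·0.8000 - (1.7)·2.8000) / (10.7) = -0.8187
  β = (-12 - (-1.6)·-0.1000 - (3.4)·0.8000 - (1.3)·2.8000) / (8.3) = -2.2313
  γ = (-3 - (1)·-0.1000 - (2)·2.2000 - (2.4)·2.8000) / (9.4) = -1.4915
  δ = (2 - (1.9)·-0.1000 - (2.9)·2.2000 - (-3)·0.8000) / (11.8) = -0.1517
Iteration 2:
  α = (-5 - (1)·-2.2313 - (-4)·-1.4915 - (1.7)·-0.1517) / (10.7) = -0.7922
  β = (-12 - (-1.6)·-0.8187 - (3.4)·-1.4915 - (1.3)·-0.1517) / (8.3) = -0.9689
  γ = (-3 - (1)·-0.8187 - (2)·-2.2313 - (2.4)·-0.1517) / (9.4) = 0.2814
  δ = (2 - (1.9)·-0.8187 - (2.9)·-2.2313 - (-3)·-1.4915) / (11.8) = 0.4705

0.2814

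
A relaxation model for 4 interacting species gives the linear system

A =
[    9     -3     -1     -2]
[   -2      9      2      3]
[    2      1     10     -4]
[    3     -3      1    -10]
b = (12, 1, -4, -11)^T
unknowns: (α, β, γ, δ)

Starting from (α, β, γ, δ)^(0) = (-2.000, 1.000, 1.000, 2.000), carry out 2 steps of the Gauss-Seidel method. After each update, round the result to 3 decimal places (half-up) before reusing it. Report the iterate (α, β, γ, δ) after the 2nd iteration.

Iteration 1:
  α = (12 - (-3)·1.000 - (-1)·1.000 - (-2)·2.000) / (9) = 2.222
  β = (1 - (-2)·2.222 - (2)·1.000 - (3)·2.000) / (9) = -0.284
  γ = (-4 - (2)·2.222 - (1)·-0.284 - (-4)·2.000) / (10) = -0.016
  δ = (-11 - (3)·2.222 - (-3)·-0.284 - (1)·-0.016) / (-10) = 1.850
Iteration 2:
  α = (12 - (-3)·-0.284 - (-1)·-0.016 - (-2)·1.850) / (9) = 1.648
  β = (1 - (-2)·1.648 - (2)·-0.016 - (3)·1.850) / (9) = -0.136
  γ = (-4 - (2)·1.648 - (1)·-0.136 - (-4)·1.850) / (10) = 0.024
  δ = (-11 - (3)·1.648 - (-3)·-0.136 - (1)·0.024) / (-10) = 1.638

(1.648, -0.136, 0.024, 1.638)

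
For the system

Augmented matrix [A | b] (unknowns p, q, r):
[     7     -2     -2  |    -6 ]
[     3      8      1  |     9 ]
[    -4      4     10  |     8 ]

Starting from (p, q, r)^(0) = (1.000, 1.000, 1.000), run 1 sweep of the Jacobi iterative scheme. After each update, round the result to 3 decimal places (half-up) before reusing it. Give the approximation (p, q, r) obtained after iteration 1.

(-0.286, 0.625, 0.800)

Iteration 1:
  p = (-6 - (-2)·1.000 - (-2)·1.000) / (7) = -0.286
  q = (9 - (3)·1.000 - (1)·1.000) / (8) = 0.625
  r = (8 - (-4)·1.000 - (4)·1.000) / (10) = 0.800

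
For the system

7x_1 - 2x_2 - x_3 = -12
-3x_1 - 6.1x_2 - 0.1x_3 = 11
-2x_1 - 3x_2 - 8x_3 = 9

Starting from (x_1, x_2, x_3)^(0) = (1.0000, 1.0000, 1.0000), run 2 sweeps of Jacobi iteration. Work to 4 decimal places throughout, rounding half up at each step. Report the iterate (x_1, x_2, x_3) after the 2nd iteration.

Iteration 1:
  x_1 = (-12 - (-2)·1.0000 - (-1)·1.0000) / (7) = -1.2857
  x_2 = (11 - (-3)·1.0000 - (-0.1)·1.0000) / (-6.1) = -2.3115
  x_3 = (9 - (-2)·1.0000 - (-3)·1.0000) / (-8) = -1.7500
Iteration 2:
  x_1 = (-12 - (-2)·-2.3115 - (-1)·-1.7500) / (7) = -2.6247
  x_2 = (11 - (-3)·-1.2857 - (-0.1)·-1.7500) / (-6.1) = -1.1423
  x_3 = (9 - (-2)·-1.2857 - (-3)·-2.3115) / (-8) = 0.0632

(-2.6247, -1.1423, 0.0632)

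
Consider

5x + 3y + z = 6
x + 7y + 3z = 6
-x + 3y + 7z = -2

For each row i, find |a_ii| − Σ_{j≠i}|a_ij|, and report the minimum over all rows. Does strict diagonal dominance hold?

row 1: |5| − (3+1) = 1
row 2: |7| − (1+3) = 3
row 3: |7| − (1+3) = 3
minimum over rows = 1 → strictly diagonally dominant (convergence guaranteed)

1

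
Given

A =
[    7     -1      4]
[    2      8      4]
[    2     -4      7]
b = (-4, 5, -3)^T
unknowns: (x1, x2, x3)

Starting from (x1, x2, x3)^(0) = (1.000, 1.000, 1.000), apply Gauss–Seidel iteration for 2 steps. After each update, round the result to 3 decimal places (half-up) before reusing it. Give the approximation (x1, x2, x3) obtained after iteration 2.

Iteration 1:
  x1 = (-4 - (-1)·1.000 - (4)·1.000) / (7) = -1.000
  x2 = (5 - (2)·-1.000 - (4)·1.000) / (8) = 0.375
  x3 = (-3 - (2)·-1.000 - (-4)·0.375) / (7) = 0.071
Iteration 2:
  x1 = (-4 - (-1)·0.375 - (4)·0.071) / (7) = -0.558
  x2 = (5 - (2)·-0.558 - (4)·0.071) / (8) = 0.729
  x3 = (-3 - (2)·-0.558 - (-4)·0.729) / (7) = 0.147

(-0.558, 0.729, 0.147)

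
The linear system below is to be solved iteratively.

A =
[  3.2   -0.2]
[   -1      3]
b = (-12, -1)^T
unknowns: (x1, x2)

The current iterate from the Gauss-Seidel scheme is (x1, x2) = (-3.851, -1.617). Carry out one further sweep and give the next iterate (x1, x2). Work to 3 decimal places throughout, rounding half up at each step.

(-3.851, -1.617)

One sweep:
  x1 = (-12 - (-0.2)·-1.617) / (3.2) = -3.851
  x2 = (-1 - (-1)·-3.851) / (3) = -1.617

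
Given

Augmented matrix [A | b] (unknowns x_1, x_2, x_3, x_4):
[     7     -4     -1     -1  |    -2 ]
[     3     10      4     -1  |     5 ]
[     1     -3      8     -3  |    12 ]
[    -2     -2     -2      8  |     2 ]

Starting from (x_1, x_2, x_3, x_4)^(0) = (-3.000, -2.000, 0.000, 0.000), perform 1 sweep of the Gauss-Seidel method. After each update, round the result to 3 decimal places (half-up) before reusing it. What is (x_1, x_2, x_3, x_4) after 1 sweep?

Iteration 1:
  x_1 = (-2 - (-4)·-2.000 - (-1)·0.000 - (-1)·0.000) / (7) = -1.429
  x_2 = (5 - (3)·-1.429 - (4)·0.000 - (-1)·0.000) / (10) = 0.929
  x_3 = (12 - (1)·-1.429 - (-3)·0.929 - (-3)·0.000) / (8) = 2.027
  x_4 = (2 - (-2)·-1.429 - (-2)·0.929 - (-2)·2.027) / (8) = 0.632

(-1.429, 0.929, 2.027, 0.632)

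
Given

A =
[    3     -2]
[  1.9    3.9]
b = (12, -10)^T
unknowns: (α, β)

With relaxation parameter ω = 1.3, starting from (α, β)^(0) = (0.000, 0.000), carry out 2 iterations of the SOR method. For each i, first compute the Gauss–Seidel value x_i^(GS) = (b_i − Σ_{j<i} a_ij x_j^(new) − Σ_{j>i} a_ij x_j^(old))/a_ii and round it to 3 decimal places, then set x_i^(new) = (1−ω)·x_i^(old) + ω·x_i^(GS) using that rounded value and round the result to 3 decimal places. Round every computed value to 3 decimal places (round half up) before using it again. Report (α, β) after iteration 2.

(-2.102, -0.014)

Iteration 1:
  α: GS value = (12 - (-2)·0.000) / (3) = 4.000;  α ← (1−ω)·0.000 + ω·4.000 = 5.200
  β: GS value = (-10 - (1.9)·5.200) / (3.9) = -5.097;  β ← (1−ω)·0.000 + ω·-5.097 = -6.626
Iteration 2:
  α: GS value = (12 - (-2)·-6.626) / (3) = -0.417;  α ← (1−ω)·5.200 + ω·-0.417 = -2.102
  β: GS value = (-10 - (1.9)·-2.102) / (3.9) = -1.540;  β ← (1−ω)·-6.626 + ω·-1.540 = -0.014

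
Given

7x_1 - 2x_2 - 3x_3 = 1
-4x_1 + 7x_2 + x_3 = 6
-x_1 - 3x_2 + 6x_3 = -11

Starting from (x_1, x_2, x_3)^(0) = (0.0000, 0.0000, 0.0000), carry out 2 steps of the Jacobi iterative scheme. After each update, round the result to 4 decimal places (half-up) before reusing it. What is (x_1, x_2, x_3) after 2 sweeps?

Iteration 1:
  x_1 = (1 - (-2)·0.0000 - (-3)·0.0000) / (7) = 0.1429
  x_2 = (6 - (-4)·0.0000 - (1)·0.0000) / (7) = 0.8571
  x_3 = (-11 - (-1)·0.0000 - (-3)·0.0000) / (6) = -1.8333
Iteration 2:
  x_1 = (1 - (-2)·0.8571 - (-3)·-1.8333) / (7) = -0.3980
  x_2 = (6 - (-4)·0.1429 - (1)·-1.8333) / (7) = 1.2007
  x_3 = (-11 - (-1)·0.1429 - (-3)·0.8571) / (6) = -1.3810

(-0.3980, 1.2007, -1.3810)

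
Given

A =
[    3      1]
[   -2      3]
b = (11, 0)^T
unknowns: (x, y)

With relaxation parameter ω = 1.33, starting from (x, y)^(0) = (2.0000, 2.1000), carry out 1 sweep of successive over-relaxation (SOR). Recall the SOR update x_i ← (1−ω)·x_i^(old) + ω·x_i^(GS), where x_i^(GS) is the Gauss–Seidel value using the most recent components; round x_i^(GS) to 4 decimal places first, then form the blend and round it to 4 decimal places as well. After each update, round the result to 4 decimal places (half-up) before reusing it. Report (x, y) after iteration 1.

Iteration 1:
  x: GS value = (11 - (1)·2.1000) / (3) = 2.9667;  x ← (1−ω)·2.0000 + ω·2.9667 = 3.2857
  y: GS value = (0 - (-2)·3.2857) / (3) = 2.1905;  y ← (1−ω)·2.1000 + ω·2.1905 = 2.2204

(3.2857, 2.2204)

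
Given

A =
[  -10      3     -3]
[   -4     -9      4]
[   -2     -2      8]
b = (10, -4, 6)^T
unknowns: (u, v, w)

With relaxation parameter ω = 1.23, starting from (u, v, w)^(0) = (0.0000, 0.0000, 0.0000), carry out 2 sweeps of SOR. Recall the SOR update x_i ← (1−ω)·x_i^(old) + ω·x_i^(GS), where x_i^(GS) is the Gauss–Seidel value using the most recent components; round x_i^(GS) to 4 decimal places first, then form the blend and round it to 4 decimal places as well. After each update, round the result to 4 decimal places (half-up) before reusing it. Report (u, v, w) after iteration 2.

(-0.8364, 1.2260, 0.8309)

Iteration 1:
  u: GS value = (10 - (3)·0.0000 - (-3)·0.0000) / (-10) = -1.0000;  u ← (1−ω)·0.0000 + ω·-1.0000 = -1.2300
  v: GS value = (-4 - (-4)·-1.2300 - (4)·0.0000) / (-9) = 0.9911;  v ← (1−ω)·0.0000 + ω·0.9911 = 1.2191
  w: GS value = (6 - (-2)·-1.2300 - (-2)·1.2191) / (8) = 0.7473;  w ← (1−ω)·0.0000 + ω·0.7473 = 0.9192
Iteration 2:
  u: GS value = (10 - (3)·1.2191 - (-3)·0.9192) / (-10) = -0.9100;  u ← (1−ω)·-1.2300 + ω·-0.9100 = -0.8364
  v: GS value = (-4 - (-4)·-0.8364 - (4)·0.9192) / (-9) = 1.2247;  v ← (1−ω)·1.2191 + ω·1.2247 = 1.2260
  w: GS value = (6 - (-2)·-0.8364 - (-2)·1.2260) / (8) = 0.8474;  w ← (1−ω)·0.9192 + ω·0.8474 = 0.8309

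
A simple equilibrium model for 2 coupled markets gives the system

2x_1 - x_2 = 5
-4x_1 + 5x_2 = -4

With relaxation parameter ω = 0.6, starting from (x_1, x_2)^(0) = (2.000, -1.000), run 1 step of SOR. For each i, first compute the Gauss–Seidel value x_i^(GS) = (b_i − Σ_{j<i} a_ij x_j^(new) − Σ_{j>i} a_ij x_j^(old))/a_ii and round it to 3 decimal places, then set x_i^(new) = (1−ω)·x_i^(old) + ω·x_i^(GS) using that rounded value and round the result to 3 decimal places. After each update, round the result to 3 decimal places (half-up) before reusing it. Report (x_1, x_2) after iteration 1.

(2.000, 0.080)

Iteration 1:
  x_1: GS value = (5 - (-1)·-1.000) / (2) = 2.000;  x_1 ← (1−ω)·2.000 + ω·2.000 = 2.000
  x_2: GS value = (-4 - (-4)·2.000) / (5) = 0.800;  x_2 ← (1−ω)·-1.000 + ω·0.800 = 0.080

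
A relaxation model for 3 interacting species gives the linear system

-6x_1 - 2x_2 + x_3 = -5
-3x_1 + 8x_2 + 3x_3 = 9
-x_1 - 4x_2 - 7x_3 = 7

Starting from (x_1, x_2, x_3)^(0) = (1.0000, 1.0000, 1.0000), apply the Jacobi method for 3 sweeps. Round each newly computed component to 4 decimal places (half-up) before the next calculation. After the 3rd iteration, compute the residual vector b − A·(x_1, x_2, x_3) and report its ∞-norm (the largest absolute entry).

1.0069

Iteration 1:
  x_1 = (-5 - (-2)·1.0000 - (1)·1.0000) / (-6) = 0.6667
  x_2 = (9 - (-3)·1.0000 - (3)·1.0000) / (8) = 1.1250
  x_3 = (7 - (-1)·1.0000 - (-4)·1.0000) / (-7) = -1.7143
Iteration 2:
  x_1 = (-5 - (-2)·1.1250 - (1)·-1.7143) / (-6) = 0.1726
  x_2 = (9 - (-3)·0.6667 - (3)·-1.7143) / (8) = 2.0179
  x_3 = (7 - (-1)·0.6667 - (-4)·1.1250) / (-7) = -1.7381
Iteration 3:
  x_1 = (-5 - (-2)·2.0179 - (1)·-1.7381) / (-6) = -0.1290
  x_2 = (9 - (-3)·0.1726 - (3)·-1.7381) / (8) = 1.8415
  x_3 = (7 - (-1)·0.1726 - (-4)·2.0179) / (-7) = -2.1777
Residual b − A·x = (0.0867, 0.4141, -1.0069); ∞-norm = 1.0069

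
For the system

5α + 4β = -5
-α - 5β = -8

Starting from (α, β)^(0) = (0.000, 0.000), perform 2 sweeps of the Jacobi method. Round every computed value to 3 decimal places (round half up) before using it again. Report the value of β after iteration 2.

1.800

Iteration 1:
  α = (-5 - (4)·0.000) / (5) = -1.000
  β = (-8 - (-1)·0.000) / (-5) = 1.600
Iteration 2:
  α = (-5 - (4)·1.600) / (5) = -2.280
  β = (-8 - (-1)·-1.000) / (-5) = 1.800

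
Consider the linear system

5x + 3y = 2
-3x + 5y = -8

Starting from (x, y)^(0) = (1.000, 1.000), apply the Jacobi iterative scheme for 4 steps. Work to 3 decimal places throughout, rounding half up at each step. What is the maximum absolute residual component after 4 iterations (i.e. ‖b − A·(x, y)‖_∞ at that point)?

1.295

Iteration 1:
  x = (2 - (3)·1.000) / (5) = -0.200
  y = (-8 - (-3)·1.000) / (5) = -1.000
Iteration 2:
  x = (2 - (3)·-1.000) / (5) = 1.000
  y = (-8 - (-3)·-0.200) / (5) = -1.720
Iteration 3:
  x = (2 - (3)·-1.720) / (5) = 1.432
  y = (-8 - (-3)·1.000) / (5) = -1.000
Iteration 4:
  x = (2 - (3)·-1.000) / (5) = 1.000
  y = (-8 - (-3)·1.432) / (5) = -0.741
Residual b − A·x = (-0.777, -1.295); ∞-norm = 1.295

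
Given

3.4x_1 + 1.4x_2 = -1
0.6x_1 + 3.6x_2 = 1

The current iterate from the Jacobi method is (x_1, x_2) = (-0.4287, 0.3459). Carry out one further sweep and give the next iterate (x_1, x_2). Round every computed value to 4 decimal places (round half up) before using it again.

One sweep:
  x_1 = (-1 - (1.4)·0.3459) / (3.4) = -0.4365
  x_2 = (1 - (0.6)·-0.4287) / (3.6) = 0.3492

(-0.4365, 0.3492)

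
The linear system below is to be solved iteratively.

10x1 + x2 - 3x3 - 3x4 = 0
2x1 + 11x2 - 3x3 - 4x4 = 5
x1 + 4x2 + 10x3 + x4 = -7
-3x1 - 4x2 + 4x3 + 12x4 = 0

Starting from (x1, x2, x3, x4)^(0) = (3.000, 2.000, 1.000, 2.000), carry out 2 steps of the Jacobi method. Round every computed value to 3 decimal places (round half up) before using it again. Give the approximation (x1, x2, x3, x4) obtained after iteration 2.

Iteration 1:
  x1 = (0 - (1)·2.000 - (-3)·1.000 - (-3)·2.000) / (10) = 0.700
  x2 = (5 - (2)·3.000 - (-3)·1.000 - (-4)·2.000) / (11) = 0.909
  x3 = (-7 - (1)·3.000 - (4)·2.000 - (1)·2.000) / (10) = -2.000
  x4 = (0 - (-3)·3.000 - (-4)·2.000 - (4)·1.000) / (12) = 1.083
Iteration 2:
  x1 = (0 - (1)·0.909 - (-3)·-2.000 - (-3)·1.083) / (10) = -0.366
  x2 = (5 - (2)·0.700 - (-3)·-2.000 - (-4)·1.083) / (11) = 0.176
  x3 = (-7 - (1)·0.700 - (4)·0.909 - (1)·1.083) / (10) = -1.242
  x4 = (0 - (-3)·0.700 - (-4)·0.909 - (4)·-2.000) / (12) = 1.145

(-0.366, 0.176, -1.242, 1.145)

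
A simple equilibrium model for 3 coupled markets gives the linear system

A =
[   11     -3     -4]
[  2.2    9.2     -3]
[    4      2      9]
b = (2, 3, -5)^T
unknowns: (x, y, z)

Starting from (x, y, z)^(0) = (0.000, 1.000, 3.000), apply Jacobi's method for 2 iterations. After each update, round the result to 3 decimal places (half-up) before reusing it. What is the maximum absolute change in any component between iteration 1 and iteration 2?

1.601

Iteration 1:
  x = (2 - (-3)·1.000 - (-4)·3.000) / (11) = 1.545
  y = (3 - (2.2)·0.000 - (-3)·3.000) / (9.2) = 1.304
  z = (-5 - (4)·0.000 - (2)·1.000) / (9) = -0.778
Iteration 2:
  x = (2 - (-3)·1.304 - (-4)·-0.778) / (11) = 0.255
  y = (3 - (2.2)·1.545 - (-3)·-0.778) / (9.2) = -0.297
  z = (-5 - (4)·1.545 - (2)·1.304) / (9) = -1.532
Change: (-1.290, -1.601, -0.754) → max |·| = 1.601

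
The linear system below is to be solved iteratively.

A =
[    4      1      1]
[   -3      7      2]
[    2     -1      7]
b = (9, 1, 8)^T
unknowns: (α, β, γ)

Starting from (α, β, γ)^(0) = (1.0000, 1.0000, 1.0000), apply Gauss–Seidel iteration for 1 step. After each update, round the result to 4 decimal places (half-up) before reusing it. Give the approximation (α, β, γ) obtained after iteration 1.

(1.7500, 0.6071, 0.7296)

Iteration 1:
  α = (9 - (1)·1.0000 - (1)·1.0000) / (4) = 1.7500
  β = (1 - (-3)·1.7500 - (2)·1.0000) / (7) = 0.6071
  γ = (8 - (2)·1.7500 - (-1)·0.6071) / (7) = 0.7296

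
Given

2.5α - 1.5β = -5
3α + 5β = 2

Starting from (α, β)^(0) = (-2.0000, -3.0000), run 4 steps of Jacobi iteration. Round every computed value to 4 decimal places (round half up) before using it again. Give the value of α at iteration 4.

-1.3856

Iteration 1:
  α = (-5 - (-1.5)·-3.0000) / (2.5) = -3.8000
  β = (2 - (3)·-2.0000) / (5) = 1.6000
Iteration 2:
  α = (-5 - (-1.5)·1.6000) / (2.5) = -1.0400
  β = (2 - (3)·-3.8000) / (5) = 2.6800
Iteration 3:
  α = (-5 - (-1.5)·2.6800) / (2.5) = -0.3920
  β = (2 - (3)·-1.0400) / (5) = 1.0240
Iteration 4:
  α = (-5 - (-1.5)·1.0240) / (2.5) = -1.3856
  β = (2 - (3)·-0.3920) / (5) = 0.6352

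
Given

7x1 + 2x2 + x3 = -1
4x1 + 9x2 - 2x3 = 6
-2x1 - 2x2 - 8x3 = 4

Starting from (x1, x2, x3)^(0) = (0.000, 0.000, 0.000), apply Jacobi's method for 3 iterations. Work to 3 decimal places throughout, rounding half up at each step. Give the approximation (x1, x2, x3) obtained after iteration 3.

Iteration 1:
  x1 = (-1 - (2)·0.000 - (1)·0.000) / (7) = -0.143
  x2 = (6 - (4)·0.000 - (-2)·0.000) / (9) = 0.667
  x3 = (4 - (-2)·0.000 - (-2)·0.000) / (-8) = -0.500
Iteration 2:
  x1 = (-1 - (2)·0.667 - (1)·-0.500) / (7) = -0.262
  x2 = (6 - (4)·-0.143 - (-2)·-0.500) / (9) = 0.619
  x3 = (4 - (-2)·-0.143 - (-2)·0.667) / (-8) = -0.631
Iteration 3:
  x1 = (-1 - (2)·0.619 - (1)·-0.631) / (7) = -0.230
  x2 = (6 - (4)·-0.262 - (-2)·-0.631) / (9) = 0.643
  x3 = (4 - (-2)·-0.262 - (-2)·0.619) / (-8) = -0.589

(-0.230, 0.643, -0.589)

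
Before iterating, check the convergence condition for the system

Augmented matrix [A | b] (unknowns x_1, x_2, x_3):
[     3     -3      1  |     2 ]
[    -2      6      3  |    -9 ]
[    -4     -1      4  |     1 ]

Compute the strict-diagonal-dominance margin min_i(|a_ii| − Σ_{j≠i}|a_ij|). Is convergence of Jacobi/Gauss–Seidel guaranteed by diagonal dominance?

-1

row 1: |3| − (3+1) = -1
row 2: |6| − (2+3) = 1
row 3: |4| − (4+1) = -1
minimum over rows = -1 → not strictly diagonally dominant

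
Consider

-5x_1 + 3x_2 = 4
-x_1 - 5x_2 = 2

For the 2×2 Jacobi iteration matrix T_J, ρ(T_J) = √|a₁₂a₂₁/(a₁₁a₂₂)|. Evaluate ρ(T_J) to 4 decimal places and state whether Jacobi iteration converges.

a₁₂a₂₁/(a₁₁a₂₂) = (3)·(-1) / ((-5)·(-5)) = -0.120000
ρ = √|-0.120000| = √0.120000 = 0.3464
ρ < 1, so Jacobi converges

0.3464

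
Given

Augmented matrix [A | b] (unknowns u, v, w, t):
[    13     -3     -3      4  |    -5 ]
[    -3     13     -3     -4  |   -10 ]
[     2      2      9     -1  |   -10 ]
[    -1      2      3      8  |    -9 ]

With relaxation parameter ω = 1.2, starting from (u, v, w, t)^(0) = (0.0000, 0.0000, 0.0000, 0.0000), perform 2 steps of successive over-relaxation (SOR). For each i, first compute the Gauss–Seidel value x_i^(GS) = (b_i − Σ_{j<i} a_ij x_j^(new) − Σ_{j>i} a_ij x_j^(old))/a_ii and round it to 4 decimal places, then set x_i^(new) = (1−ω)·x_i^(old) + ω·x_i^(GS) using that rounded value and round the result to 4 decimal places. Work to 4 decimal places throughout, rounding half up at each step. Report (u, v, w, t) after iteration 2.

(-0.6647, -1.4076, -0.6862, -0.5816)

Iteration 1:
  u: GS value = (-5 - (-3)·0.0000 - (-3)·0.0000 - (4)·0.0000) / (13) = -0.3846;  u ← (1−ω)·0.0000 + ω·-0.3846 = -0.4615
  v: GS value = (-10 - (-3)·-0.4615 - (-3)·0.0000 - (-4)·0.0000) / (13) = -0.8757;  v ← (1−ω)·0.0000 + ω·-0.8757 = -1.0508
  w: GS value = (-10 - (2)·-0.4615 - (2)·-1.0508 - (-1)·0.0000) / (9) = -0.7750;  w ← (1−ω)·0.0000 + ω·-0.7750 = -0.9300
  t: GS value = (-9 - (-1)·-0.4615 - (2)·-1.0508 - (3)·-0.9300) / (8) = -0.5712;  t ← (1−ω)·0.0000 + ω·-0.5712 = -0.6854
Iteration 2:
  u: GS value = (-5 - (-3)·-1.0508 - (-3)·-0.9300 - (4)·-0.6854) / (13) = -0.6308;  u ← (1−ω)·-0.4615 + ω·-0.6308 = -0.6647
  v: GS value = (-10 - (-3)·-0.6647 - (-3)·-0.9300 - (-4)·-0.6854) / (13) = -1.3481;  v ← (1−ω)·-1.0508 + ω·-1.3481 = -1.4076
  w: GS value = (-10 - (2)·-0.6647 - (2)·-1.4076 - (-1)·-0.6854) / (9) = -0.7268;  w ← (1−ω)·-0.9300 + ω·-0.7268 = -0.6862
  t: GS value = (-9 - (-1)·-0.6647 - (2)·-1.4076 - (3)·-0.6862) / (8) = -0.5989;  t ← (1−ω)·-0.6854 + ω·-0.5989 = -0.5816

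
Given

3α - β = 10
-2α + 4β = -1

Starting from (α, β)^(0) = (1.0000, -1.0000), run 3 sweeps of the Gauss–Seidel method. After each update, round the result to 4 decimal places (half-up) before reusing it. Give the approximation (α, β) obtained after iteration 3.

Iteration 1:
  α = (10 - (-1)·-1.0000) / (3) = 3.0000
  β = (-1 - (-2)·3.0000) / (4) = 1.2500
Iteration 2:
  α = (10 - (-1)·1.2500) / (3) = 3.7500
  β = (-1 - (-2)·3.7500) / (4) = 1.6250
Iteration 3:
  α = (10 - (-1)·1.6250) / (3) = 3.8750
  β = (-1 - (-2)·3.8750) / (4) = 1.6875

(3.8750, 1.6875)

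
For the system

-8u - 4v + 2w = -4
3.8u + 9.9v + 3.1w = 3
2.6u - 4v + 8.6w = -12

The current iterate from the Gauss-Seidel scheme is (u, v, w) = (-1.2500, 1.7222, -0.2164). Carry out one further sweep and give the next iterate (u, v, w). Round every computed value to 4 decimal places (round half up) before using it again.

(-0.4152, 0.5302, -1.0232)

One sweep:
  u = (-4 - (-4)·1.7222 - (2)·-0.2164) / (-8) = -0.4152
  v = (3 - (3.8)·-0.4152 - (3.1)·-0.2164) / (9.9) = 0.5302
  w = (-12 - (2.6)·-0.4152 - (-4)·0.5302) / (8.6) = -1.0232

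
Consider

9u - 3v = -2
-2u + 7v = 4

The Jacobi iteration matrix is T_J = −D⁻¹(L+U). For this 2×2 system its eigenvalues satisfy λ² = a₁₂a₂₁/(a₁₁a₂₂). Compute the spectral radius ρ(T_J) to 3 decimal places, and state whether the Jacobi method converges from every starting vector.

0.309

a₁₂a₂₁/(a₁₁a₂₂) = (-3)·(-2) / ((9)·(7)) = 0.095238
ρ = √|0.095238| = √0.095238 = 0.309
ρ < 1, so Jacobi converges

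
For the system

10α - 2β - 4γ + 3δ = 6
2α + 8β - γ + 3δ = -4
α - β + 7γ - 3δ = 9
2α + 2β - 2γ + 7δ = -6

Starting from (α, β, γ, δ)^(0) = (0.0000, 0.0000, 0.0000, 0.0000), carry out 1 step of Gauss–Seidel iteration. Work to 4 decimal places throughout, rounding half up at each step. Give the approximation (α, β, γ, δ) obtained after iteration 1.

(0.6000, -0.6500, 1.1071, -0.5265)

Iteration 1:
  α = (6 - (-2)·0.0000 - (-4)·0.0000 - (3)·0.0000) / (10) = 0.6000
  β = (-4 - (2)·0.6000 - (-1)·0.0000 - (3)·0.0000) / (8) = -0.6500
  γ = (9 - (1)·0.6000 - (-1)·-0.6500 - (-3)·0.0000) / (7) = 1.1071
  δ = (-6 - (2)·0.6000 - (2)·-0.6500 - (-2)·1.1071) / (7) = -0.5265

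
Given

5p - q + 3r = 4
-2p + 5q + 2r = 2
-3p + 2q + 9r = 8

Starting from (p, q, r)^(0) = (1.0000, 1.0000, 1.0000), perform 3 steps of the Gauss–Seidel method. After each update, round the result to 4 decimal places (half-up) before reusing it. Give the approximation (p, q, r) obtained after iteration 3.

Iteration 1:
  p = (4 - (-1)·1.0000 - (3)·1.0000) / (5) = 0.4000
  q = (2 - (-2)·0.4000 - (2)·1.0000) / (5) = 0.1600
  r = (8 - (-3)·0.4000 - (2)·0.1600) / (9) = 0.9867
Iteration 2:
  p = (4 - (-1)·0.1600 - (3)·0.9867) / (5) = 0.2400
  q = (2 - (-2)·0.2400 - (2)·0.9867) / (5) = 0.1013
  r = (8 - (-3)·0.2400 - (2)·0.1013) / (9) = 0.9464
Iteration 3:
  p = (4 - (-1)·0.1013 - (3)·0.9464) / (5) = 0.2524
  q = (2 - (-2)·0.2524 - (2)·0.9464) / (5) = 0.1224
  r = (8 - (-3)·0.2524 - (2)·0.1224) / (9) = 0.9458

(0.2524, 0.1224, 0.9458)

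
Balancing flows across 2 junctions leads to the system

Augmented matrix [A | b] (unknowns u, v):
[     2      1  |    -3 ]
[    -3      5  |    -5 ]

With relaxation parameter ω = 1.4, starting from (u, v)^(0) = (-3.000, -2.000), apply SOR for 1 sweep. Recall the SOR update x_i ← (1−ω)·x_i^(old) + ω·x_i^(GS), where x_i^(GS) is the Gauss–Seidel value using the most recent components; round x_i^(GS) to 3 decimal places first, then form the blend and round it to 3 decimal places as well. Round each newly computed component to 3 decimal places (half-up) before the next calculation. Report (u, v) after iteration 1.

(0.500, -0.180)

Iteration 1:
  u: GS value = (-3 - (1)·-2.000) / (2) = -0.500;  u ← (1−ω)·-3.000 + ω·-0.500 = 0.500
  v: GS value = (-5 - (-3)·0.500) / (5) = -0.700;  v ← (1−ω)·-2.000 + ω·-0.700 = -0.180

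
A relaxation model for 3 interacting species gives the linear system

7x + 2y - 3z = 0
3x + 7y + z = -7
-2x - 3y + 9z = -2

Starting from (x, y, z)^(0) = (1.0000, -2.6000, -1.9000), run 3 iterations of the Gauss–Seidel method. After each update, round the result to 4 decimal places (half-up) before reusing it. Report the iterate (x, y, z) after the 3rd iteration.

(0.0377, -0.9400, -0.5272)

Iteration 1:
  x = (0 - (2)·-2.6000 - (-3)·-1.9000) / (7) = -0.0714
  y = (-7 - (3)·-0.0714 - (1)·-1.9000) / (7) = -0.6980
  z = (-2 - (-2)·-0.0714 - (-3)·-0.6980) / (9) = -0.4708
Iteration 2:
  x = (0 - (2)·-0.6980 - (-3)·-0.4708) / (7) = -0.0023
  y = (-7 - (3)·-0.0023 - (1)·-0.4708) / (7) = -0.9318
  z = (-2 - (-2)·-0.0023 - (-3)·-0.9318) / (9) = -0.5333
Iteration 3:
  x = (0 - (2)·-0.9318 - (-3)·-0.5333) / (7) = 0.0377
  y = (-7 - (3)·0.0377 - (1)·-0.5333) / (7) = -0.9400
  z = (-2 - (-2)·0.0377 - (-3)·-0.9400) / (9) = -0.5272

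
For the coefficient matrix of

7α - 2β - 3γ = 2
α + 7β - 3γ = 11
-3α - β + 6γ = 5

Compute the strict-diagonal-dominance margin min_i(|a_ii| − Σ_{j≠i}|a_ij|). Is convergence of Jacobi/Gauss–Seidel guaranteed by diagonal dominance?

row 1: |7| − (2+3) = 2
row 2: |7| − (1+3) = 3
row 3: |6| − (3+1) = 2
minimum over rows = 2 → strictly diagonally dominant (convergence guaranteed)

2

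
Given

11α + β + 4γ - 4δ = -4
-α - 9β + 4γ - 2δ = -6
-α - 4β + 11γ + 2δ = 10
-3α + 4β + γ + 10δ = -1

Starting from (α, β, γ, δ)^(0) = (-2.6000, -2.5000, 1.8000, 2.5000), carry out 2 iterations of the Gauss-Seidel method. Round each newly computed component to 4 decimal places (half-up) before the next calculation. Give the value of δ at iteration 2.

-1.0042

Iteration 1:
  α = (-4 - (1)·-2.5000 - (4)·1.8000 - (-4)·2.5000) / (11) = 0.1182
  β = (-6 - (-1)·0.1182 - (4)·1.8000 - (-2)·2.5000) / (-9) = 0.8980
  γ = (10 - (-1)·0.1182 - (-4)·0.8980 - (2)·2.5000) / (11) = 0.7918
  δ = (-1 - (-3)·0.1182 - (4)·0.8980 - (1)·0.7918) / (10) = -0.5029
Iteration 2:
  α = (-4 - (1)·0.8980 - (4)·0.7918 - (-4)·-0.5029) / (11) = -0.9161
  β = (-6 - (-1)·-0.9161 - (4)·0.7918 - (-2)·-0.5029) / (-9) = 1.2321
  γ = (10 - (-1)·-0.9161 - (-4)·1.2321 - (2)·-0.5029) / (11) = 1.3653
  δ = (-1 - (-3)·-0.9161 - (4)·1.2321 - (1)·1.3653) / (10) = -1.0042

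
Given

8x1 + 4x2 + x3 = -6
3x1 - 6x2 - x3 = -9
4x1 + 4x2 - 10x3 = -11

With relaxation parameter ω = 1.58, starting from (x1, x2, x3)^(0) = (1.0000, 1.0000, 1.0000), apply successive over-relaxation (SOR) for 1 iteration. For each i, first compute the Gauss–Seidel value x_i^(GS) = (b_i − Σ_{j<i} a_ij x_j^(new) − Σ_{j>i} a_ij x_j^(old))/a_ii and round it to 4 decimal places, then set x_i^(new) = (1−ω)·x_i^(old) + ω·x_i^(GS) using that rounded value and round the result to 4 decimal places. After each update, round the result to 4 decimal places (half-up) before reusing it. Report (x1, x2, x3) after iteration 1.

Iteration 1:
  x1: GS value = (-6 - (4)·1.0000 - (1)·1.0000) / (8) = -1.3750;  x1 ← (1−ω)·1.0000 + ω·-1.3750 = -2.7525
  x2: GS value = (-9 - (3)·-2.7525 - (-1)·1.0000) / (-6) = -0.0429;  x2 ← (1−ω)·1.0000 + ω·-0.0429 = -0.6478
  x3: GS value = (-11 - (4)·-2.7525 - (4)·-0.6478) / (-10) = -0.2601;  x3 ← (1−ω)·1.0000 + ω·-0.2601 = -0.9910

(-2.7525, -0.6478, -0.9910)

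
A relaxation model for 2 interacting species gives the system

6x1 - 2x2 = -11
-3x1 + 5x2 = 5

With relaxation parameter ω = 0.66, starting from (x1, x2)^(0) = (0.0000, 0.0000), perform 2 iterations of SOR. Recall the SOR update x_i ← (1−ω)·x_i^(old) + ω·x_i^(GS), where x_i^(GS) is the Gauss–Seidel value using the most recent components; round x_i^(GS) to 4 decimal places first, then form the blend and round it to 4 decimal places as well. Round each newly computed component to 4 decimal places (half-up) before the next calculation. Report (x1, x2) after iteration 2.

(-1.5816, 0.0951)

Iteration 1:
  x1: GS value = (-11 - (-2)·0.0000) / (6) = -1.8333;  x1 ← (1−ω)·0.0000 + ω·-1.8333 = -1.2100
  x2: GS value = (5 - (-3)·-1.2100) / (5) = 0.2740;  x2 ← (1−ω)·0.0000 + ω·0.2740 = 0.1808
Iteration 2:
  x1: GS value = (-11 - (-2)·0.1808) / (6) = -1.7731;  x1 ← (1−ω)·-1.2100 + ω·-1.7731 = -1.5816
  x2: GS value = (5 - (-3)·-1.5816) / (5) = 0.0510;  x2 ← (1−ω)·0.1808 + ω·0.0510 = 0.0951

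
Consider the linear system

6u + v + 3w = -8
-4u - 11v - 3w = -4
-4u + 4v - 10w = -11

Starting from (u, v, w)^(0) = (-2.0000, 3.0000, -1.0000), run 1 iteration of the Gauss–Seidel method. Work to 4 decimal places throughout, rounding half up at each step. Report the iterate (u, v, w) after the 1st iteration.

(-1.3333, 1.1212, 2.0818)

Iteration 1:
  u = (-8 - (1)·3.0000 - (3)·-1.0000) / (6) = -1.3333
  v = (-4 - (-4)·-1.3333 - (-3)·-1.0000) / (-11) = 1.1212
  w = (-11 - (-4)·-1.3333 - (4)·1.1212) / (-10) = 2.0818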